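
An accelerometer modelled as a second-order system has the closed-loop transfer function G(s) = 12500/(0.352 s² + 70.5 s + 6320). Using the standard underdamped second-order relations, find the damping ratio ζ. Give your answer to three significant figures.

Dividing through by 0.352: denominator becomes s² + 200.3 s + 17950.
So ω_n = √17950 = 134 rad/s and ζ = 200.3/(2·134) = 0.747.

ζ ≈ 0.747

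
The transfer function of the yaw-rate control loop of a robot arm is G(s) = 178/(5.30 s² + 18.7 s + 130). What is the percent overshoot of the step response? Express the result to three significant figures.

Dividing through by 5.30: denominator becomes s² + 3.528 s + 24.53.
So ω_n = √24.53 = 4.95 rad/s and ζ = 3.528/(2·4.95) = 0.356.
%OS = 100·exp(−πζ/√(1−ζ²)) = 30.2%.

%OS ≈ 30.2%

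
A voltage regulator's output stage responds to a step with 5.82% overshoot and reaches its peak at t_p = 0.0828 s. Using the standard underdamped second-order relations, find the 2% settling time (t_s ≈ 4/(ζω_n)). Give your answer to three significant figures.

t_s ≈ 0.116 s

ζ from %OS: ζ = |ln 0.0582|/√(π²+ln²0.0582) = 0.671.
t_p = π/ω_d ⇒ ω_d = 37.9 rad/s; then ω_n = ω_d/√(1−ζ²) = 51.2 rad/s.
t_s ≈ 4/(ζω_n) = 4/(0.671·51.2) = 0.116 s.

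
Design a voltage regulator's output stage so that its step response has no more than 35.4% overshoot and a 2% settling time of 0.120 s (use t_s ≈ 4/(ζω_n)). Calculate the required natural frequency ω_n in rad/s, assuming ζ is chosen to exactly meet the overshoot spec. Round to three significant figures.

ω_n ≈ 106 rad/s

Inverting the overshoot relation: ζ = |ln 0.354|/√(π² + ln²0.354) = 0.314.
From t_s ≈ 4/(ζω_n): ω_n = 4/(ζ·t_s) = 4/(0.314·0.120) = 106 rad/s.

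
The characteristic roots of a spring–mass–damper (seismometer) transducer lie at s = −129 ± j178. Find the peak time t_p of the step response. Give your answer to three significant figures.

t_p = π/ω_d with ω_d = 178 (the imaginary part), so t_p = 0.0176 s.

t_p ≈ 0.0176 s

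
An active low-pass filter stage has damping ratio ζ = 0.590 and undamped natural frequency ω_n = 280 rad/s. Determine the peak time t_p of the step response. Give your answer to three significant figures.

t_p ≈ 0.0139 s

The damped frequency is ω_d = ω_n√(1−ζ²) = 280·√(1−0.348) = 226 rad/s.
Peak time t_p = π/ω_d = π/226 = 0.0139 s.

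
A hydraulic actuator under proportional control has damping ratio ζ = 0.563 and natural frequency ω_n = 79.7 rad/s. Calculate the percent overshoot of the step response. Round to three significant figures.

For an underdamped second-order system, %OS = 100·exp(−πζ/√(1−ζ²)).
πζ/√(1−ζ²) = π·0.563/√(1−0.317) = 2.140, so %OS = 100·e^(−2.140) = 11.8%.

%OS ≈ 11.8%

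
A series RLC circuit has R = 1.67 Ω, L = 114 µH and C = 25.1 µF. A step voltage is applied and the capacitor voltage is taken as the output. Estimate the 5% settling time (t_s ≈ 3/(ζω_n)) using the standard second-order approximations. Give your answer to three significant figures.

For a series RLC circuit (capacitor voltage as output), ω_n = 1/√(LC) = 1/√(114 µH · 25.1 µF) = 18700 rad/s.
ζ = (R/2)·√(C/L) = (1.67/2)·√(25.1 µF/114 µH) = 0.392.
t_s ≈ 3/(ζω_n) = 0.000410 s.

t_s ≈ 0.000410 s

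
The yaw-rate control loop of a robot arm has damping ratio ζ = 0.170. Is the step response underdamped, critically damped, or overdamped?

Since ζ = 0.170 < 1, the system is underdamped.

underdamped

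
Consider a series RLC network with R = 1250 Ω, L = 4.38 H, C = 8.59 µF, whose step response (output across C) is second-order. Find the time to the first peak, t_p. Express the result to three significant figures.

t_p ≈ 0.0398 s

For a series RLC circuit (capacitor voltage as output), ω_n = 1/√(LC) = 1/√(4.38 H · 8.59 µF) = 163 rad/s.
ζ = (R/2)·√(C/L) = (1250/2)·√(8.59 µF/4.38 H) = 0.875.
ω_d = ω_n√(1−ζ²) = 78.8 rad/s. t_p = π/ω_d = 0.0398 s.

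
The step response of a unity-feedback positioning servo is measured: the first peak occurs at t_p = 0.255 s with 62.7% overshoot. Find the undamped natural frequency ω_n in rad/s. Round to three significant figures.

ω_n ≈ 12.5 rad/s

From the overshoot, ζ = −ln(OS)/√(π²+ln²(OS)) = 0.147.
From t_p = π/ω_d, ω_d = π/0.255 = 12.3 rad/s, so ω_n = ω_d/√(1−ζ²) = 12.5 rad/s.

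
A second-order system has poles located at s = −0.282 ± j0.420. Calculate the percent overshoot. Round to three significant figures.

%OS ≈ 12.1%

With σ = 0.282, ω_d = 0.420: ω_n = √(σ²+ω_d²) = 0.506 rad/s, ζ = σ/ω_n = 0.557.
%OS = 100 e^{−πζ/√(1−ζ²)} with ζ = 0.557 gives 12.1%.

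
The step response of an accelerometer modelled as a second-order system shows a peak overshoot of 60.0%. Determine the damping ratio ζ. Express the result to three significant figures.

ζ ≈ 0.160

ζ = −ln(OS)/√(π² + (ln OS)²). With OS = 0.600, ln OS = −0.5108 and ζ = 0.5108/3.183 = 0.160.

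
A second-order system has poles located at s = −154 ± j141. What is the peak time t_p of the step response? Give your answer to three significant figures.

t_p = π/ω_d with ω_d = 141 (the imaginary part), so t_p = 0.0223 s.

t_p ≈ 0.0223 s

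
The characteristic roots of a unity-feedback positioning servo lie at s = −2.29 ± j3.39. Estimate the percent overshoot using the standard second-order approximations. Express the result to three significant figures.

With σ = 2.29, ω_d = 3.39: ω_n = √(σ²+ω_d²) = 4.09 rad/s, ζ = σ/ω_n = 0.560.
%OS = 100 e^{−πζ/√(1−ζ²)} with ζ = 0.560 gives 12.0%.

%OS ≈ 12.0%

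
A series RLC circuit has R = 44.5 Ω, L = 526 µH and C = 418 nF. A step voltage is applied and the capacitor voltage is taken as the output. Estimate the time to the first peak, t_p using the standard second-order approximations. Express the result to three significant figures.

For a series RLC circuit (capacitor voltage as output), ω_n = 1/√(LC) = 1/√(526 µH · 418 nF) = 67400 rad/s.
ζ = (R/2)·√(C/L) = (44.5/2)·√(418 nF/526 µH) = 0.627.
The damped frequency ω_d = ω_n√(1−ζ²) = 52500 rad/s. t_p = π/ω_d = 0.0000598 s.

t_p ≈ 0.0000598 s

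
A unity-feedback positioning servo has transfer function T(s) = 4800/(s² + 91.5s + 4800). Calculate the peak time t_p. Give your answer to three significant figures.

Matching coefficients with s² + 2ζω_n s + ω_n² gives ω_n² = 4800 ⇒ ω_n = 69.3 rad/s, and ζ = 91.5/(2ω_n) = 0.660.
ω_d = ω_n√(1−ζ²) = 52.0 rad/s. Then t_p = π/ω_d = 0.0604 s.

t_p ≈ 0.0604 s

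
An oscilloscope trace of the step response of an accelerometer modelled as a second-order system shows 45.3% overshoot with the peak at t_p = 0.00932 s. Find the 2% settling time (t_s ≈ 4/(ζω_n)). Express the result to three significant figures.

From the overshoot, ζ = −ln(OS)/√(π²+ln²(OS)) = 0.244.
t_p = π/ω_d ⇒ ω_d = 337 rad/s; then ω_n = ω_d/√(1−ζ²) = 348 rad/s.
t_s ≈ 4/(ζω_n) = 4/(0.244·348) = 0.0471 s.

t_s ≈ 0.0471 s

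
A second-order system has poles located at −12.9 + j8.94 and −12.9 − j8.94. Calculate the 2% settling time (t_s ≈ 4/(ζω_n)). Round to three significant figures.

t_s ≈ 0.310 s

For poles at −σ ± jω_d, ζω_n = σ = 12.9, so t_s ≈ 4/σ = 0.310 s.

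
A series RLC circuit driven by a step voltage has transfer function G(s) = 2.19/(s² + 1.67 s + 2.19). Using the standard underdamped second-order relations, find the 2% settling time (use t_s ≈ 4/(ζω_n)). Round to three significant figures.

Matching coefficients with s² + 2ζω_n s + ω_n² gives ω_n² = 2.19 ⇒ ω_n = 1.48 rad/s, and ζ = 1.67/(2ω_n) = 0.564.
t_s ≈ 4/(ζω_n) = 4/(0.564·1.48) = 4.79 s.

t_s ≈ 4.79 s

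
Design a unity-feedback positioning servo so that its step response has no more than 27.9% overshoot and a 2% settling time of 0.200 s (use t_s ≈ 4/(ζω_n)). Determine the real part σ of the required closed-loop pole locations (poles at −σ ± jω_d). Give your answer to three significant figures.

The settling-time spec alone fixes σ = ζω_n = 4/t_s = 4/0.200 = 20.0.
(Overshoot then fixes ζ = 0.376 and hence ω_d = σ·√(1−ζ²)/ζ = 49.2 rad/s.)

σ ≈ 20.0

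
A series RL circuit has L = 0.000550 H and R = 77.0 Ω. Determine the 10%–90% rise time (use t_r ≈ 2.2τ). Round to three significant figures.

t_r ≈ 0.0000157 s

τ = L/R = 0.000550/77.0 = 0.00000714 s.
t_r ≈ 2.2τ = 0.0000157 s.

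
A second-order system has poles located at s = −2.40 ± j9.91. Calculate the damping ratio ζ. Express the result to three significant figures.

ζ ≈ 0.235

|pole| = ω_n = √(2.40² + 9.91²) = 10.2 rad/s; ζ = cos θ = σ/ω_n = 0.235.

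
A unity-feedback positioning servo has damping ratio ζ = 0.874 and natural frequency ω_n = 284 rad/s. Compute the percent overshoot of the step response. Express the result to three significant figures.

%OS ≈ 0.352%

For an underdamped second-order system, %OS = 100·exp(−πζ/√(1−ζ²)).
πζ/√(1−ζ²) = π·0.874/√(1−0.764) = 5.651, so %OS = 100·e^(−5.651) = 0.352%.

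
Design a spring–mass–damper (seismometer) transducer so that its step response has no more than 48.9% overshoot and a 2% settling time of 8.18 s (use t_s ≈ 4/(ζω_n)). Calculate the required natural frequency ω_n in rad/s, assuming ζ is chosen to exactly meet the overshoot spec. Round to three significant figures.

ω_n ≈ 2.20 rad/s

Inverting the overshoot relation: ζ = |ln 0.489|/√(π² + ln²0.489) = 0.222.
Then ω_n = 4/(ζ t_s) = 4/(0.222 × 8.18) = 2.20 rad/s.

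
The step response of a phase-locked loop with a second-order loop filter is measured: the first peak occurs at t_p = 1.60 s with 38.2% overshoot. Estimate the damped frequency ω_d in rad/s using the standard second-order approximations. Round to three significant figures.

t_p = π/ω_d, so ω_d = π/1.60 = 1.96 rad/s.

ω_d ≈ 1.96 rad/s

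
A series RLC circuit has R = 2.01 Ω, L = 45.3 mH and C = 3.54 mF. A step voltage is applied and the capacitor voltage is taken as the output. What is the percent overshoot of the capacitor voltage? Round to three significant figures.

For a series RLC circuit (capacitor voltage as output), ω_n = 1/√(LC) = 1/√(45.3 mH · 3.54 mF) = 79.0 rad/s.
ζ = (R/2)·√(C/L) = (2.01/2)·√(3.54 mF/45.3 mH) = 0.281.
%OS = 100·exp(−πζ/√(1−ζ²)) = 39.9%.

%OS ≈ 39.9%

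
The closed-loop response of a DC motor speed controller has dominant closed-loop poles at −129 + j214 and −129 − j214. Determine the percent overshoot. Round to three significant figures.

The poles are at −σ ± jω_d with σ = 129 and ω_d = 214, so ω_n = √(σ²+ω_d²) = 250 rad/s and ζ = σ/ω_n = 0.516.
%OS = 100·exp(−πζ/√(1−ζ²)) = 15.1%.

%OS ≈ 15.1%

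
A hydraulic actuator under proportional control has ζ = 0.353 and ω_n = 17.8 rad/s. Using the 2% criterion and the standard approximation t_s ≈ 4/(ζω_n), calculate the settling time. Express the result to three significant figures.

t_s ≈ 4/(ζω_n) = 4/(0.353 × 17.8) = 0.637 s.

t_s ≈ 0.637 s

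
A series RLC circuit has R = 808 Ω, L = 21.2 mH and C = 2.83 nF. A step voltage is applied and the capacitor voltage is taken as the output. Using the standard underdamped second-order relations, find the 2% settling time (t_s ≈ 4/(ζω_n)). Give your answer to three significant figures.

For a series RLC circuit (capacitor voltage as output), ω_n = 1/√(LC) = 1/√(21.2 mH · 2.83 nF) = 129000 rad/s.
ζ = (R/2)·√(C/L) = (808/2)·√(2.83 nF/21.2 mH) = 0.148.
t_s ≈ 4/(ζω_n) = 0.000210 s.

t_s ≈ 0.000210 s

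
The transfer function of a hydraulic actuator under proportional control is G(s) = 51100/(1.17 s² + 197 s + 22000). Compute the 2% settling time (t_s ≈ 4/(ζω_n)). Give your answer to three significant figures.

t_s ≈ 0.0475 s

Dividing through by 1.17: denominator becomes s² + 168.4 s + 18800.
So ω_n = √18800 = 137 rad/s and ζ = 168.4/(2·137) = 0.614.
t_s ≈ 4/(ζω_n) = 0.0475 s.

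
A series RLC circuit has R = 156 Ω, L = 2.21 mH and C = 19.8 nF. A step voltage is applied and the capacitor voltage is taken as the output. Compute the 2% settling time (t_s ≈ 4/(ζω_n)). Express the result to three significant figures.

t_s ≈ 0.000113 s

For a series RLC circuit (capacitor voltage as output), ω_n = 1/√(LC) = 1/√(2.21 mH · 19.8 nF) = 151000 rad/s.
ζ = (R/2)·√(C/L) = (156/2)·√(19.8 nF/2.21 mH) = 0.233.
t_s ≈ 4/(ζω_n) = 0.000113 s.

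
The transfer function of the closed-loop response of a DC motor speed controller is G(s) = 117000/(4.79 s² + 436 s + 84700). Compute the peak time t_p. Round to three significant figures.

Dividing through by 4.79: denominator becomes s² + 91.02 s + 17680.
So ω_n = √17680 = 133 rad/s and ζ = 91.02/(2·133) = 0.342.
ω_d = ω_n√(1−ζ²) = 125 rad/s. t_p = π/ω_d = 0.0251 s.

t_p ≈ 0.0251 s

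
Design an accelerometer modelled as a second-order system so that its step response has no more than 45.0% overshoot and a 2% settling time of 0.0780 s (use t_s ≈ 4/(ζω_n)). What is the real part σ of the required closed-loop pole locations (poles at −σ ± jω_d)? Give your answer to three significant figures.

σ ≈ 51.3

The settling-time spec alone fixes σ = ζω_n = 4/t_s = 4/0.0780 = 51.3.
(Overshoot then fixes ζ = 0.246 and hence ω_d = σ·√(1−ζ²)/ζ = 202 rad/s.)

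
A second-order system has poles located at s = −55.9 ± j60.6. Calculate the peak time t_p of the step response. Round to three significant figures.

t_p = π/ω_d with ω_d = 60.6 (the imaginary part), so t_p = 0.0518 s.

t_p ≈ 0.0518 s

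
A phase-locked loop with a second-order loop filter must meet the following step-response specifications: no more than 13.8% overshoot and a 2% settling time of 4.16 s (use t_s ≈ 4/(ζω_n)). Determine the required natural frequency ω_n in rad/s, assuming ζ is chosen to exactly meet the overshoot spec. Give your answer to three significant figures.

ω_n ≈ 1.80 rad/s

From %OS = 100·exp(−πζ/√(1−ζ²)), invert to get ζ = −ln(OS)/√(π² + ln²(OS)) with OS = 0.138.
−ln 0.138 = 1.981, so ζ = 1.981/√(π² + 3.922) = 0.533.
From t_s ≈ 4/(ζω_n): ω_n = 4/(ζ·t_s) = 4/(0.533·4.16) = 1.80 rad/s.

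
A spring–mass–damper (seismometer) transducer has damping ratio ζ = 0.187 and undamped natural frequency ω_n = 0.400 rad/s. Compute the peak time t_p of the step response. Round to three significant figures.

t_p ≈ 8.00 s

The damped frequency is ω_d = ω_n√(1−ζ²) = 0.400·√(1−0.0350) = 0.393 rad/s.
Peak time t_p = π/ω_d = π/0.393 = 8.00 s.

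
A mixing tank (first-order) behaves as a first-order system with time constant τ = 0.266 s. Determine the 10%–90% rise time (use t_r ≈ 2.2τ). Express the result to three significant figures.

t_r ≈ 0.585 s

t_r ≈ 2.2τ = 0.585 s.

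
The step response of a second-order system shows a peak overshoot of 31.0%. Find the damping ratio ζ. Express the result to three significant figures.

From %OS = 100·exp(−πζ/√(1−ζ²)), invert to get ζ = −ln(OS)/√(π² + ln²(OS)) with OS = 0.310.
−ln 0.310 = 1.171, so ζ = 1.171/√(π² + 1.372) = 0.349.

ζ ≈ 0.349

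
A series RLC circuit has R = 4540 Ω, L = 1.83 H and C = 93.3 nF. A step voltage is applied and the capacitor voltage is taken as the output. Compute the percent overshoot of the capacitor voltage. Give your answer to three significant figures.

%OS ≈ 15.3%

For a series RLC circuit (capacitor voltage as output), ω_n = 1/√(LC) = 1/√(1.83 H · 93.3 nF) = 2420 rad/s.
ζ = (R/2)·√(C/L) = (4540/2)·√(93.3 nF/1.83 H) = 0.513.
%OS = 100·exp(−πζ/√(1−ζ²)) = 15.3%.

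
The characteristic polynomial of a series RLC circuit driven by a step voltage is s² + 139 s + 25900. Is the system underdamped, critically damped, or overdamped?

a² − 4b = 139² − 4·25900 < 0 (complex roots); the system is underdamped.

underdamped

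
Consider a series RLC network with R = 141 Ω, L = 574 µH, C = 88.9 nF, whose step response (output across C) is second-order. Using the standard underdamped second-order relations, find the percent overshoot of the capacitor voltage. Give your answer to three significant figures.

%OS ≈ 0.320%

For a series RLC circuit (capacitor voltage as output), ω_n = 1/√(LC) = 1/√(574 µH · 88.9 nF) = 140000 rad/s.
ζ = (R/2)·√(C/L) = (141/2)·√(88.9 nF/574 µH) = 0.877.
Overshoot: exp(−π·0.877/√(1−0.877²)) = 0.00320, i.e. 0.320%.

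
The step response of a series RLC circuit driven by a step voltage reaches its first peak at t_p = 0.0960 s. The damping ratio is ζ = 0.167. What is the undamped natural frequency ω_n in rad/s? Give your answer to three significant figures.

ω_n ≈ 33.2 rad/s

Peak time t_p = π/ω_d, so ω_d = π/t_p = π/0.0960 = 32.7 rad/s.
ω_n = ω_d/√(1−ζ²) = 32.7/√0.972 = 33.2 rad/s.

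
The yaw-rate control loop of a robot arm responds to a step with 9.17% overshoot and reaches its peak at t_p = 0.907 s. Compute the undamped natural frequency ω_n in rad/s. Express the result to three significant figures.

ω_n ≈ 4.35 rad/s

From the overshoot, ζ = −ln(OS)/√(π²+ln²(OS)) = 0.605.
t_p = π/ω_d ⇒ ω_d = 3.46 rad/s; then ω_n = ω_d/√(1−ζ²) = 4.35 rad/s.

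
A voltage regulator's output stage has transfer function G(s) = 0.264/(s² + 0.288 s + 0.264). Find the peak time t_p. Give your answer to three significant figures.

t_p ≈ 6.37 s

Matching coefficients with s² + 2ζω_n s + ω_n² gives ω_n² = 0.264 ⇒ ω_n = 0.514 rad/s, and ζ = 0.288/(2ω_n) = 0.280.
ω_d = 0.514·√(1 − 0.280²) = 0.493 rad/s. Then t_p = π/ω_d = 6.37 s.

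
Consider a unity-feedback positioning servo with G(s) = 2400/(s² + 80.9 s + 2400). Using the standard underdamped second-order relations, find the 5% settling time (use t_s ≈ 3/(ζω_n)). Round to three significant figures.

ω_n = √2400 = 49.0 rad/s; ζ = 80.9/(2·49.0) = 0.826.
t_s ≈ 3/(ζω_n) = 3/(0.826·49.0) = 0.0742 s.

t_s ≈ 0.0742 s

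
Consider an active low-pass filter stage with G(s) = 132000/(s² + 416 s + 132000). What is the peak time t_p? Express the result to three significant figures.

t_p ≈ 0.0105 s

Matching coefficients with s² + 2ζω_n s + ω_n² gives ω_n² = 132000 ⇒ ω_n = 363 rad/s, and ζ = 416/(2ω_n) = 0.573.
ω_d = 363·√(1 − 0.573²) = 298 rad/s. Then t_p = π/ω_d = 0.0105 s.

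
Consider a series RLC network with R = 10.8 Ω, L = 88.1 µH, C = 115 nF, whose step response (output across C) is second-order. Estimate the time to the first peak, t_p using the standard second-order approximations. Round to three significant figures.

t_p ≈ 0.0000102 s

For a series RLC circuit (capacitor voltage as output), ω_n = 1/√(LC) = 1/√(88.1 µH · 115 nF) = 314000 rad/s.
ζ = (R/2)·√(C/L) = (10.8/2)·√(115 nF/88.1 µH) = 0.195.
ω_d = ω_n√(1−ζ²) = 308000 rad/s. t_p = π/ω_d = 0.0000102 s.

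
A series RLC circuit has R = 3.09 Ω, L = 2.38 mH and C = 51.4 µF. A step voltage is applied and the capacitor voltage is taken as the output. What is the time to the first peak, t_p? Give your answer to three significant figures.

t_p ≈ 0.00113 s

For a series RLC circuit (capacitor voltage as output), ω_n = 1/√(LC) = 1/√(2.38 mH · 51.4 µF) = 2860 rad/s.
ζ = (R/2)·√(C/L) = (3.09/2)·√(51.4 µF/2.38 mH) = 0.227.
The damped frequency ω_d = ω_n√(1−ζ²) = 2780 rad/s. t_p = π/ω_d = 0.00113 s.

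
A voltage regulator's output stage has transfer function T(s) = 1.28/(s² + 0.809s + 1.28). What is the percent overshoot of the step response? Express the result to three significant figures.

Comparing the denominator to s² + 2ζω_n s + ω_n²: ω_n = √1.28 = 1.13 rad/s, and 2ζω_n = 0.809 so ζ = 0.809/(2·1.13) = 0.358.
Overshoot: exp(−π·0.358/√(1−0.358²)) = 0.300, i.e. 30.0%.

%OS ≈ 30.0%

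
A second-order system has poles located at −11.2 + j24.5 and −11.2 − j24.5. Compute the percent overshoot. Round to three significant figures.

%OS ≈ 23.8%

The poles are at −σ ± jω_d with σ = 11.2 and ω_d = 24.5, so ω_n = √(σ²+ω_d²) = 26.9 rad/s and ζ = σ/ω_n = 0.416.
Overshoot: exp(−π·0.416/√(1−0.416²)) = 0.238, i.e. 23.8%.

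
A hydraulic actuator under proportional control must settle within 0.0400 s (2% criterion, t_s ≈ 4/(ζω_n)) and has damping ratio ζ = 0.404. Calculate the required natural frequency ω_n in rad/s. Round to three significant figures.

Rearranging t_s ≈ 4/(ζω_n) gives ω_n = 4/(ζ·t_s) = 4/(0.404 × 0.0400) = 248 rad/s.

ω_n ≈ 248 rad/s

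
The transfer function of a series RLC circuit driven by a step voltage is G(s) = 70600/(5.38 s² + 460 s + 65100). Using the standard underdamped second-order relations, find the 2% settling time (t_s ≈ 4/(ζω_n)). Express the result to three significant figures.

Dividing through by 5.38: denominator becomes s² + 85.50 s + 12100.
So ω_n = √12100 = 110 rad/s and ζ = 85.50/(2·110) = 0.389.
t_s ≈ 4/(ζω_n) = 0.0936 s.

t_s ≈ 0.0936 s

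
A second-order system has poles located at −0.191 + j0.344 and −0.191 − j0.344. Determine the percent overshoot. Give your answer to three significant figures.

|pole| = ω_n = √(0.191² + 0.344²) = 0.393 rad/s; ζ = cos θ = σ/ω_n = 0.485.
%OS = 100·exp(−πζ/√(1−ζ²)) = 17.5%.

%OS ≈ 17.5%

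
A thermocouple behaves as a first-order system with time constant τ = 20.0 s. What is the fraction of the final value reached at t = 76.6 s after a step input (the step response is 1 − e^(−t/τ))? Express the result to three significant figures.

y(t)/y_∞ = 1 − e^(−t/τ) = 1 − e^(−76.6/20.0) = 1 − e^(−3.83) = 0.978.

y/y_∞ ≈ 0.978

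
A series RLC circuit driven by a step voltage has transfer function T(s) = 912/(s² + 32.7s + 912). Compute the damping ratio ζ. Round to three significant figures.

ζ ≈ 0.541

ω_n = √912 = 30.2 rad/s; ζ = 32.7/(2·30.2) = 0.541.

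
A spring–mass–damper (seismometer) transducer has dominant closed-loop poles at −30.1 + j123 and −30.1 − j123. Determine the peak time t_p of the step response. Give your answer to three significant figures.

t_p = π/ω_d with ω_d = 123 (the imaginary part), so t_p = 0.0255 s.

t_p ≈ 0.0255 s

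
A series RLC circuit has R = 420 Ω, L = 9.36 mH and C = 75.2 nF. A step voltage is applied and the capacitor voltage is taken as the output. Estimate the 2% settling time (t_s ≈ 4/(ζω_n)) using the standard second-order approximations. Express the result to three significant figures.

t_s ≈ 0.000178 s

For a series RLC circuit (capacitor voltage as output), ω_n = 1/√(LC) = 1/√(9.36 mH · 75.2 nF) = 37700 rad/s.
ζ = (R/2)·√(C/L) = (420/2)·√(75.2 nF/9.36 mH) = 0.595.
t_s ≈ 4/(ζω_n) = 0.000178 s.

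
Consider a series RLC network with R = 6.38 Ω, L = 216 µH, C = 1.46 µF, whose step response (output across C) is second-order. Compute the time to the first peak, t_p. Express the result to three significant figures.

For a series RLC circuit (capacitor voltage as output), ω_n = 1/√(LC) = 1/√(216 µH · 1.46 µF) = 56300 rad/s.
ζ = (R/2)·√(C/L) = (6.38/2)·√(1.46 µF/216 µH) = 0.262.
The damped frequency ω_d = ω_n√(1−ζ²) = 54300 rad/s. t_p = π/ω_d = 0.0000578 s.

t_p ≈ 0.0000578 s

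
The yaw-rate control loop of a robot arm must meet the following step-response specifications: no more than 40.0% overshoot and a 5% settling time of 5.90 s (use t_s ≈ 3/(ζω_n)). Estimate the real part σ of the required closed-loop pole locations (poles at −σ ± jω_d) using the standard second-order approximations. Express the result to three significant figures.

The settling-time spec alone fixes σ = ζω_n = 3/t_s = 3/5.90 = 0.508.
(Overshoot then fixes ζ = 0.280 and hence ω_d = σ·√(1−ζ²)/ζ = 1.74 rad/s.)

σ ≈ 0.508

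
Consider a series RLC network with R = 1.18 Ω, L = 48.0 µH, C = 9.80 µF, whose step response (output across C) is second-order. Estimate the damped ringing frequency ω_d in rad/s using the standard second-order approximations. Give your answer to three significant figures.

For a series RLC circuit (capacitor voltage as output), ω_n = 1/√(LC) = 1/√(48.0 µH · 9.80 µF) = 46100 rad/s.
ζ = (R/2)·√(C/L) = (1.18/2)·√(9.80 µF/48.0 µH) = 0.267.
The damped frequency ω_d = ω_n√(1−ζ²) = 44400 rad/s.

ω_d ≈ 44400 rad/s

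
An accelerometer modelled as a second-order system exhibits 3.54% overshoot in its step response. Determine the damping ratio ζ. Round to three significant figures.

ζ ≈ 0.729

ζ = −ln(OS)/√(π² + (ln OS)²). With OS = 0.0354, ln OS = −3.341 and ζ = 3.341/4.586 = 0.729.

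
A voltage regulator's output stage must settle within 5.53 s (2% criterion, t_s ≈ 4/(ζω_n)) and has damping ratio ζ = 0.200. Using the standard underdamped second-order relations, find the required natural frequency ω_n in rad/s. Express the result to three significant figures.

ω_n ≈ 3.62 rad/s

Rearranging t_s ≈ 4/(ζω_n) gives ω_n = 4/(ζ·t_s) = 4/(0.200 × 5.53) = 3.62 rad/s.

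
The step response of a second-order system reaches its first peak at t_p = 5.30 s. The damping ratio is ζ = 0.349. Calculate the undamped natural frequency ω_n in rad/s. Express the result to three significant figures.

Peak time t_p = π/ω_d, so ω_d = π/t_p = π/5.30 = 0.593 rad/s.
ω_n = ω_d/√(1−ζ²) = 0.593/√0.878 = 0.633 rad/s.

ω_n ≈ 0.633 rad/s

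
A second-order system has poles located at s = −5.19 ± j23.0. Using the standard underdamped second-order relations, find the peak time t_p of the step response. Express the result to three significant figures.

t_p ≈ 0.137 s

t_p = π/ω_d with ω_d = 23.0 (the imaginary part), so t_p = 0.137 s.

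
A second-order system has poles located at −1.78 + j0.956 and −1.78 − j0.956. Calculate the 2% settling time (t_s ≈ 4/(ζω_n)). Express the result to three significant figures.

For poles at −σ ± jω_d, ζω_n = σ = 1.78, so t_s ≈ 4/σ = 2.25 s.

t_s ≈ 2.25 s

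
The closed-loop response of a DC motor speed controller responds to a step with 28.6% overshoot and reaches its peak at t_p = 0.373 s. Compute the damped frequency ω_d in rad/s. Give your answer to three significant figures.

t_p = π/ω_d, so ω_d = π/0.373 = 8.42 rad/s.

ω_d ≈ 8.42 rad/s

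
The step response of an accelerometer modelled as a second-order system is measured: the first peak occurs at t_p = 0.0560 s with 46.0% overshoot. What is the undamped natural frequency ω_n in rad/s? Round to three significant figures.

ζ from %OS: ζ = |ln 0.460|/√(π²+ln²0.460) = 0.240.
t_p = π/ω_d ⇒ ω_d = 56.1 rad/s; then ω_n = ω_d/√(1−ζ²) = 57.8 rad/s.

ω_n ≈ 57.8 rad/s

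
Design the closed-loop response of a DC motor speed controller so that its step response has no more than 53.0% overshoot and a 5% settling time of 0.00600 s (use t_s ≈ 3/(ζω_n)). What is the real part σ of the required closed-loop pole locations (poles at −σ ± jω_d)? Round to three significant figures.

σ ≈ 500

The settling-time spec alone fixes σ = ζω_n = 3/t_s = 3/0.00600 = 500.
(Overshoot then fixes ζ = 0.198 and hence ω_d = σ·√(1−ζ²)/ζ = 2470 rad/s.)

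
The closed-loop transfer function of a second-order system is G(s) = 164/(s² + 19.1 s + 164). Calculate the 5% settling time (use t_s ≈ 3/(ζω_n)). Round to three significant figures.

t_s ≈ 0.314 s

Comparing the denominator to s² + 2ζω_n s + ω_n²: ω_n = √164 = 12.8 rad/s, and 2ζω_n = 19.1 so ζ = 19.1/(2·12.8) = 0.746.
t_s ≈ 3/(ζω_n) = 3/(0.746·12.8) = 0.314 s.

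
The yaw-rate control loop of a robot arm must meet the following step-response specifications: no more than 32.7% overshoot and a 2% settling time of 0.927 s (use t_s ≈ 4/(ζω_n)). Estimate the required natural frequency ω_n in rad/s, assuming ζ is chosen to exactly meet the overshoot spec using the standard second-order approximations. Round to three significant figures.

ω_n ≈ 12.9 rad/s

From %OS = 100·exp(−πζ/√(1−ζ²)), invert to get ζ = −ln(OS)/√(π² + ln²(OS)) with OS = 0.327.
−ln 0.327 = 1.118, so ζ = 1.118/√(π² + 1.249) = 0.335.
Then ω_n = 4/(ζ t_s) = 4/(0.335 × 0.927) = 12.9 rad/s.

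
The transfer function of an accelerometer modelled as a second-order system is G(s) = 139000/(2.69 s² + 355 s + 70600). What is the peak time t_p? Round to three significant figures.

t_p ≈ 0.0212 s

Dividing through by 2.69: denominator becomes s² + 132.0 s + 26250.
So ω_n = √26250 = 162 rad/s and ζ = 132.0/(2·162) = 0.407.
ω_d = 162·√(1 − 0.407²) = 148 rad/s. t_p = π/ω_d = 0.0212 s.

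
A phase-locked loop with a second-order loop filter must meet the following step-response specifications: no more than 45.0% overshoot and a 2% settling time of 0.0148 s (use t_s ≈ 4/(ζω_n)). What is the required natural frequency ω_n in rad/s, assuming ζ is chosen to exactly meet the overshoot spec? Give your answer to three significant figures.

ω_n ≈ 1100 rad/s

ζ = −ln(OS)/√(π² + (ln OS)²). With OS = 0.450, ln OS = −0.7985 and ζ = 0.7985/3.241 = 0.246.
From t_s ≈ 4/(ζω_n): ω_n = 4/(ζ·t_s) = 4/(0.246·0.0148) = 1100 rad/s.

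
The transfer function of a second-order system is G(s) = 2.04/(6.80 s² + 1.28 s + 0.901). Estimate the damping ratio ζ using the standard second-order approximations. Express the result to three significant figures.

ζ ≈ 0.259

Dividing through by 6.80: denominator becomes s² + 0.1882 s + 0.1325.
So ω_n = √0.1325 = 0.364 rad/s and ζ = 0.1882/(2·0.364) = 0.259.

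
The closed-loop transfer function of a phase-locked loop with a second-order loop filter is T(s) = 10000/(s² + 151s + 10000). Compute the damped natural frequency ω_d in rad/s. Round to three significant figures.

Comparing the denominator to s² + 2ζω_n s + ω_n²: ω_n = √10000 = 100 rad/s, and 2ζω_n = 151 so ζ = 151/(2·100) = 0.755.
The damped frequency ω_d = ω_n√(1−ζ²) = 65.6 rad/s.

ω_d ≈ 65.6 rad/s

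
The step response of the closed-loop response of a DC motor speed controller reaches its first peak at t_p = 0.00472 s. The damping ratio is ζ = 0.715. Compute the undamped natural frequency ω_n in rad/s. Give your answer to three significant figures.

Peak time t_p = π/ω_d, so ω_d = π/t_p = π/0.00472 = 666 rad/s.
ω_n = ω_d/√(1−ζ²) = 666/√0.489 = 952 rad/s.

ω_n ≈ 952 rad/s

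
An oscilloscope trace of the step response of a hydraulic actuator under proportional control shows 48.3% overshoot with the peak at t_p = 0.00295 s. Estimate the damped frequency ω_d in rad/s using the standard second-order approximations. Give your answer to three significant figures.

ω_d ≈ 1060 rad/s

t_p = π/ω_d, so ω_d = π/0.00295 = 1060 rad/s.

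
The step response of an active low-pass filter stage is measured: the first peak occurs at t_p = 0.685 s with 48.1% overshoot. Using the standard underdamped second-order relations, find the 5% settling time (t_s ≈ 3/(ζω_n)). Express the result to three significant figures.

t_s ≈ 2.81 s

From the overshoot, ζ = −ln(OS)/√(π²+ln²(OS)) = 0.227.
t_p = π/ω_d ⇒ ω_d = 4.59 rad/s; then ω_n = ω_d/√(1−ζ²) = 4.71 rad/s.
t_s ≈ 3/(ζω_n) = 3/(0.227·4.71) = 2.81 s.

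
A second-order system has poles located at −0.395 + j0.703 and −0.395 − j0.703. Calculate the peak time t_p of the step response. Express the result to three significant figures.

t_p ≈ 4.47 s

t_p = π/ω_d with ω_d = 0.703 (the imaginary part), so t_p = 4.47 s.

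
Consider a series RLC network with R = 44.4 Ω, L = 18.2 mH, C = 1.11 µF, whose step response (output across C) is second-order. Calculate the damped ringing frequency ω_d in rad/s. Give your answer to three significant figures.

For a series RLC circuit (capacitor voltage as output), ω_n = 1/√(LC) = 1/√(18.2 mH · 1.11 µF) = 7040 rad/s.
ζ = (R/2)·√(C/L) = (44.4/2)·√(1.11 µF/18.2 mH) = 0.173.
The damped frequency ω_d = ω_n√(1−ζ²) = 6930 rad/s.

ω_d ≈ 6930 rad/s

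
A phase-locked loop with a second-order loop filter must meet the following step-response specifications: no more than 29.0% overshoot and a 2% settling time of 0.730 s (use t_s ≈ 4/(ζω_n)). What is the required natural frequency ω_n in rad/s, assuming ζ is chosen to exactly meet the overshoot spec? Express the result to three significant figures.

ζ = −ln(OS)/√(π² + (ln OS)²). With OS = 0.290, ln OS = −1.238 and ζ = 1.238/3.377 = 0.367.
From t_s ≈ 4/(ζω_n): ω_n = 4/(ζ·t_s) = 4/(0.367·0.730) = 14.9 rad/s.

ω_n ≈ 14.9 rad/s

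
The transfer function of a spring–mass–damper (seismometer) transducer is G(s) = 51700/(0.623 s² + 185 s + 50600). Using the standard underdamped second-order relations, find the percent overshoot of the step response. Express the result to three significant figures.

%OS ≈ 14.7%

Dividing through by 0.623: denominator becomes s² + 297.0 s + 81220.
So ω_n = √81220 = 285 rad/s and ζ = 297.0/(2·285) = 0.521.
Overshoot: exp(−π·0.521/√(1−0.521²)) = 0.147, i.e. 14.7%.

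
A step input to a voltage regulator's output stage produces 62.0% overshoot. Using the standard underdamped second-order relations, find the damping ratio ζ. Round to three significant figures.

Inverting the overshoot relation: ζ = |ln 0.620|/√(π² + ln²0.620) = 0.150.

ζ ≈ 0.150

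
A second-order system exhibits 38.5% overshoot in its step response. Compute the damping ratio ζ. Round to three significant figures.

ζ ≈ 0.291

ζ = −ln(OS)/√(π² + (ln OS)²). With OS = 0.385, ln OS = −0.9545 and ζ = 0.9545/3.283 = 0.291.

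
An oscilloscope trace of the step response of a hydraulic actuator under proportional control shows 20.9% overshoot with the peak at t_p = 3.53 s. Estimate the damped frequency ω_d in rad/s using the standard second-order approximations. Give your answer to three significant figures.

ω_d ≈ 0.890 rad/s

t_p = π/ω_d, so ω_d = π/3.53 = 0.890 rad/s.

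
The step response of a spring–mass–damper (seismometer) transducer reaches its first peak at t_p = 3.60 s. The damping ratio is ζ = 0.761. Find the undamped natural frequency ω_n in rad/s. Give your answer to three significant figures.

ω_n ≈ 1.35 rad/s

Peak time t_p = π/ω_d, so ω_d = π/t_p = π/3.60 = 0.873 rad/s.
ω_n = ω_d/√(1−ζ²) = 0.873/√0.421 = 1.35 rad/s.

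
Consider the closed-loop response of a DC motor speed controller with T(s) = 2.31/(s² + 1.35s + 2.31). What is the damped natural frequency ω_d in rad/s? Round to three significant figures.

ω_n = √2.31 = 1.52 rad/s; ζ = 1.35/(2·1.52) = 0.444.
ω_d = ω_n√(1−ζ²) = 1.36 rad/s.

ω_d ≈ 1.36 rad/s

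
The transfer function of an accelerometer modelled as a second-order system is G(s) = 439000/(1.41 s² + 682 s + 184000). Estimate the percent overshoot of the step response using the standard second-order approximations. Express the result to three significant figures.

Dividing through by 1.41: denominator becomes s² + 483.7 s + 130500.
So ω_n = √130500 = 361 rad/s and ζ = 483.7/(2·361) = 0.669.
%OS = 100·exp(−πζ/√(1−ζ²)) = 5.89%.

%OS ≈ 5.89%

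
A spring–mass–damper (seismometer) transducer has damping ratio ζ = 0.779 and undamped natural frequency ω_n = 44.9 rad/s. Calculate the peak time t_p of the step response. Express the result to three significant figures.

t_p ≈ 0.112 s

The damped frequency is ω_d = ω_n√(1−ζ²) = 44.9·√(1−0.607) = 28.2 rad/s.
Peak time t_p = π/ω_d = π/28.2 = 0.112 s.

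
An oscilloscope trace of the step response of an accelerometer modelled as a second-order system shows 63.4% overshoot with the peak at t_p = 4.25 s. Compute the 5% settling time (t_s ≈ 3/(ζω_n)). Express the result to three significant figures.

t_s ≈ 28.0 s

From the overshoot, ζ = −ln(OS)/√(π²+ln²(OS)) = 0.144.
From t_p = π/ω_d, ω_d = π/4.25 = 0.739 rad/s, so ω_n = ω_d/√(1−ζ²) = 0.747 rad/s.
t_s ≈ 3/(ζω_n) = 3/(0.144·0.747) = 28.0 s.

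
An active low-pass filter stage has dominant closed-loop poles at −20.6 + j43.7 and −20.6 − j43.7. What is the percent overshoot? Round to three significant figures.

%OS ≈ 22.7%

With σ = 20.6, ω_d = 43.7: ω_n = √(σ²+ω_d²) = 48.3 rad/s, ζ = σ/ω_n = 0.426.
Overshoot: exp(−π·0.426/√(1−0.426²)) = 0.227, i.e. 22.7%.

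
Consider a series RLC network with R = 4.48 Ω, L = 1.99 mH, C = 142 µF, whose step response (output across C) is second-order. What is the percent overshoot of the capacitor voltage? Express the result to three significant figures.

%OS ≈ 9.57%

For a series RLC circuit (capacitor voltage as output), ω_n = 1/√(LC) = 1/√(1.99 mH · 142 µF) = 1880 rad/s.
ζ = (R/2)·√(C/L) = (4.48/2)·√(142 µF/1.99 mH) = 0.598.
Overshoot: exp(−π·0.598/√(1−0.598²)) = 0.0957, i.e. 9.57%.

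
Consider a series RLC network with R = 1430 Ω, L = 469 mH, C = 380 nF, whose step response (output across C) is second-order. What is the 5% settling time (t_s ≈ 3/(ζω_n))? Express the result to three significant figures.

For a series RLC circuit (capacitor voltage as output), ω_n = 1/√(LC) = 1/√(469 mH · 380 nF) = 2370 rad/s.
ζ = (R/2)·√(C/L) = (1430/2)·√(380 nF/469 mH) = 0.644.
t_s ≈ 3/(ζω_n) = 0.00197 s.

t_s ≈ 0.00197 s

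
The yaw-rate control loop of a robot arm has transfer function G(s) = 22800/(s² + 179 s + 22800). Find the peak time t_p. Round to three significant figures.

t_p ≈ 0.0258 s

Matching coefficients with s² + 2ζω_n s + ω_n² gives ω_n² = 22800 ⇒ ω_n = 151 rad/s, and ζ = 179/(2ω_n) = 0.593.
ω_d = 151·√(1 − 0.593²) = 122 rad/s. Then t_p = π/ω_d = 0.0258 s.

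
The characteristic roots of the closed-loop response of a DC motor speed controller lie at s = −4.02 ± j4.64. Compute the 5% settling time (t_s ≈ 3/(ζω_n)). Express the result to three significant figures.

t_s ≈ 0.746 s

For poles at −σ ± jω_d, ζω_n = σ = 4.02, so t_s ≈ 3/σ = 0.746 s.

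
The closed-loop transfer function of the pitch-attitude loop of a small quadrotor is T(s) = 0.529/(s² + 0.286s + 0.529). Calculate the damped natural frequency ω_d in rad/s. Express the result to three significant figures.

ω_d ≈ 0.713 rad/s

Comparing the denominator to s² + 2ζω_n s + ω_n²: ω_n = √0.529 = 0.727 rad/s, and 2ζω_n = 0.286 so ζ = 0.286/(2·0.727) = 0.197.
ω_d = ω_n√(1−ζ²) = 0.713 rad/s.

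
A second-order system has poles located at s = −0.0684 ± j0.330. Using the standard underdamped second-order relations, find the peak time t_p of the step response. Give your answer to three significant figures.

t_p = π/ω_d with ω_d = 0.330 (the imaginary part), so t_p = 9.52 s.

t_p ≈ 9.52 s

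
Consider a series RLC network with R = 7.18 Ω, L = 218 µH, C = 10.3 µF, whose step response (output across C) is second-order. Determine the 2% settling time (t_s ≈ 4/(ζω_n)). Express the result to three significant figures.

t_s ≈ 0.000243 s

For a series RLC circuit (capacitor voltage as output), ω_n = 1/√(LC) = 1/√(218 µH · 10.3 µF) = 21100 rad/s.
ζ = (R/2)·√(C/L) = (7.18/2)·√(10.3 µF/218 µH) = 0.780.
t_s ≈ 4/(ζω_n) = 0.000243 s.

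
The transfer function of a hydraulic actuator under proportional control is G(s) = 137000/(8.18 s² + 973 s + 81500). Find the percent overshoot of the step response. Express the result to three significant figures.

Dividing through by 8.18: denominator becomes s² + 118.9 s + 9963.
So ω_n = √9963 = 99.8 rad/s and ζ = 118.9/(2·99.8) = 0.596.
%OS = 100·exp(−πζ/√(1−ζ²)) = 9.72%.

%OS ≈ 9.72%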